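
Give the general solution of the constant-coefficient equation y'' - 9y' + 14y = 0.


Characteristic equation: r² - 9r + 14 = 0.
Factor: (r - 7)(r - 2) = 0 ⇒ r = 7, 2 (distinct real).
General solution: y = C₁e^(7x) + C₂e^(2x).


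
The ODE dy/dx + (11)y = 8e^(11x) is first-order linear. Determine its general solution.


P(x) = 11 ⇒ μ = e^(11x).
(μ y)' = 8e^(22x) ⇒ μ y = (8/22)e^(22x) + C.
Divide by μ: y = (4/11)e^(11x) + Ce^(-11x).


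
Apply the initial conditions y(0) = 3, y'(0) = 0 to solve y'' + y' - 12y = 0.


Characteristic roots of r² + r - 12 = 0 are 3, -4.
General solution y = c₁ e^(3x) + c₂ e^(-4x).
Apply y(0) = 3: c₁ + c₂ = 3. Apply y'(0) = 0: 3 c₁ - 4 c₂ = 0.
Solve: c₁ = 12/7, c₂ = 9/7.
Particular solution: y = (12/7)e^(3x) + (9/7)e^(-4x).


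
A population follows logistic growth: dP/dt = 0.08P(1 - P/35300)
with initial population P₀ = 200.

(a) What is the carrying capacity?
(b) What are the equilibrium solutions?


Logistic ODE dP/dt = 0.08P(1 - P/35300) has equilibria where dP/dt = 0, i.e. P = 0 or P = 35300.
The coefficient (1 - P/K) = 0 when P = K, identifying K = 35300 as the carrying capacity.
(a) K = 35300; (b) equilibria P = 0 and P = 35300.


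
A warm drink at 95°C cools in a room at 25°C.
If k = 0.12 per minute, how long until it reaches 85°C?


From T(t) = T_a + (T₀ - T_a)e^(-kt), set T(t) = 85:
(85 - 25) / (95 - 25) = e^(-0.12t), so t = -ln(0.857)/0.12 ≈ 1.3 minutes.


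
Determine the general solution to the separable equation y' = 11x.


Integrate both sides with respect to x: y = ∫ 11x dx = (11/2)x^2 + C.


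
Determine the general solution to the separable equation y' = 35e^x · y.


Separate variables: dy/y = 35e^x dx.
Integrate: ln|y| = 35e^x + C₀.
Exponentiate: y = Ce^(35e^x).


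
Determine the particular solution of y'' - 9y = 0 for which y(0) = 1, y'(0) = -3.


Characteristic roots of r² - 9 = 0 are -3, 3.
General solution y = c₁ e^(-3x) + c₂ e^(3x).
Apply y(0) = 1: c₁ + c₂ = 1. Apply y'(0) = -3: -3 c₁ + 3 c₂ = -3.
Solve: c₁ = 1, c₂ = 0.
Particular solution: y = e^(-3x) + 0e^(3x).


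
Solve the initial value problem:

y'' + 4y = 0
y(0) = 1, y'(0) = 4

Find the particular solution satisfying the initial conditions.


Characteristic roots of r² + 4 = 0 are ±2i, so y = C₁cos(2x) + C₂sin(2x).
Apply y(0) = 1: C₁ = 1. Differentiate and apply y'(0) = 4: 2·C₂ = 4, so C₂ = 2.
Particular solution: y = cos(2x) + 2sin(2x).


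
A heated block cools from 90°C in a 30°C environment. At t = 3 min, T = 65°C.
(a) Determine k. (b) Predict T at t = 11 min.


Newton's law: T(t) = T_a + (T₀ - T_a)e^(-kt).
(a) Use T(3) = 65: (65 - 30)/(90 - 30) = e^(-k·3), so k = -ln(0.583)/3 ≈ 0.1797.
(b) Apply k to t = 11: T(11) = 30 + (60)e^(-1.976) ≈ 38.3°C.


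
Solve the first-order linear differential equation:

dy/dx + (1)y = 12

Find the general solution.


P(x) = 1, Q(x) = 12; integrating factor μ = e^(x).
(μ y)' = 12e^(x) ⇒ μ y = 12e^(x) + C.
Divide by μ: y = 12 + Ce^(-x).


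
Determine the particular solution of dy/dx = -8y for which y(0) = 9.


General solution of y' = -8y is y = Ce^(-8x).
Apply y(0) = 9: C = 9.
Particular solution: y = 9e^(-8x).


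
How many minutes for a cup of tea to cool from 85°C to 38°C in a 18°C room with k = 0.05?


From T(t) = T_a + (T₀ - T_a)e^(-kt), set T(t) = 38:
(38 - 18) / (85 - 18) = e^(-0.05t), so t = -ln(0.299)/0.05 ≈ 24.2 minutes.


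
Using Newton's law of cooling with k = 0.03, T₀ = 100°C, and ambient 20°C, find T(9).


Newton's law: dT/dt = -k(T - T_a) has solution T(t) = T_a + (T₀ - T_a)e^(-kt).
Plug in T_a = 20, T₀ = 100, k = 0.03, t = 9: T(9) = 20 + (80)e^(-0.27) ≈ 81.1°C.


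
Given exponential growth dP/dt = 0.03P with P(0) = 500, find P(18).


The ODE dP/dt = 0.03P has solution P(t) = P(0)e^(0.03t).
Substitute P(0) = 500 and t = 18: P(18) = 500 e^(0.54) ≈ 858.


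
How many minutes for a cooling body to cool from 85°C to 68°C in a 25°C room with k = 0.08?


From T(t) = T_a + (T₀ - T_a)e^(-kt), set T(t) = 68:
(68 - 25) / (85 - 25) = e^(-0.08t), so t = -ln(0.717)/0.08 ≈ 4.2 minutes.


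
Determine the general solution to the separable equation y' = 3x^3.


Integrate both sides with respect to x: y = ∫ 3x^3 dx = (3/4)x^4 + C.


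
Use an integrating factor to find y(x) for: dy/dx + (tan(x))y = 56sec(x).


P(x) = tan(x) ⇒ μ = e^(∫tan(x)dx) = sec(x).
(sec(x) y)' = 56sec²(x) ⇒ sec(x) y = 56tan(x) + C.
Multiply by cos(x): y = 56sin(x) + C·cos(x).


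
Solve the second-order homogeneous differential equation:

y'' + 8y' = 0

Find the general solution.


Characteristic equation: r² + 8r = 0.
Factor: (r + 8)(r - 0) = 0 ⇒ r = -8, 0 (distinct real).
General solution: y = C₁e^(-8x) + C₂.


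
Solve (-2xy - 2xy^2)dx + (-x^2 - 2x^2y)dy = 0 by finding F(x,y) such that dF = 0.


Check exactness: ∂M/∂y = -2x - 4xy and ∂N/∂x = -2x - 4xy; equal, so the equation is exact.
Integrate M with respect to x (treating y as constant): ∫M dx = -x^2y - x^2y^2 + h(y).
Differentiate w.r.t. y and set equal to N: all terms match, so h'(y) = 0 and h is a constant absorbed into C.
General solution: -x^2y - x^2y^2 = C.


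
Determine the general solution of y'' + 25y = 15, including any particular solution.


Homogeneous part: r² + 25 = 0 ⇒ r = ±5i, so y_h = C₁cos(5x) + C₂sin(5x).
Try constant y_p = A; plug in: 25A = 15 ⇒ A = 3/5.
General solution: y = C₁cos(5x) + C₂sin(5x) + 3/5.


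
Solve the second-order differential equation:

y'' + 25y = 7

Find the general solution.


Homogeneous part: r² + 25 = 0 ⇒ r = ±5i, so y_h = C₁cos(5x) + C₂sin(5x).
Try constant y_p = A; plug in: 25A = 7 ⇒ A = 7/25.
General solution: y = C₁cos(5x) + C₂sin(5x) + 7/25.


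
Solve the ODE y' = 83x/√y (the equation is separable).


Separate: √y dy = 83x dx.
Integrate: (2/3)y^(3/2) = (83/2)x² + C.


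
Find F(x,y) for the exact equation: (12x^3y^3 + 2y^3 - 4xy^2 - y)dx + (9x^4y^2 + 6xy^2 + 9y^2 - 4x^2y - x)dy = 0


Check exactness: ∂M/∂y = 36x^3y^2 + 6y^2 - 8xy - 1 and ∂N/∂x = 36x^3y^2 + 6y^2 - 8xy - 1; equal, so the equation is exact.
Integrate M with respect to x (treating y as constant): ∫M dx = 3x^4y^3 + 2xy^3 - 2x^2y^2 - xy + h(y).
Differentiate w.r.t. y and set equal to N: the x-dependent terms already match, leaving h'(y) = 9y^2. Integrate: h(y) = 3y^3.
So F(x,y) = 3x^4y^3 + 2xy^3 + 3y^3 - 2x^2y^2 - xy.
General solution: 3x^4y^3 + 2xy^3 + 3y^3 - 2x^2y^2 - xy = C.


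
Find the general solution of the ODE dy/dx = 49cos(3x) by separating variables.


g(y) = 1, so integrate directly: y = ∫ 49cos(3x) dx = (49/3)sin(3x) + C.


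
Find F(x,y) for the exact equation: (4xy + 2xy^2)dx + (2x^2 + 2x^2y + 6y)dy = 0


Check exactness: ∂M/∂y = 4x + 4xy and ∂N/∂x = 4x + 4xy; equal, so the equation is exact.
Integrate M with respect to x (treating y as constant): ∫M dx = 2x^2y + x^2y^2 + h(y).
Differentiate w.r.t. y and set equal to N: the x-dependent terms already match, leaving h'(y) = 6y. Integrate: h(y) = 3y^2.
So F(x,y) = 2x^2y + x^2y^2 + 3y^2.
General solution: 2x^2y + x^2y^2 + 3y^2 = C.


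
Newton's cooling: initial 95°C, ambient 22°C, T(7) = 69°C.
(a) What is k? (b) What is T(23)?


Newton's law: T(t) = T_a + (T₀ - T_a)e^(-kt).
(a) Use T(7) = 69: (69 - 22)/(95 - 22) = e^(-k·7), so k = -ln(0.644)/7 ≈ 0.0629.
(b) Apply k to t = 23: T(23) = 22 + (73)e^(-1.447) ≈ 39.2°C.


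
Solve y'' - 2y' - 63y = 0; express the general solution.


Characteristic equation: r² - 2r - 63 = 0.
Factor: (r + 7)(r - 9) = 0 ⇒ r = -7, 9 (distinct real).
General solution: y = C₁e^(-7x) + C₂e^(9x).


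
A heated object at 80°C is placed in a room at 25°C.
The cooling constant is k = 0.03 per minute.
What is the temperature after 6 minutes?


Newton's law: dT/dt = -k(T - T_a) has solution T(t) = T_a + (T₀ - T_a)e^(-kt).
Plug in T_a = 25, T₀ = 80, k = 0.03, t = 6: T(6) = 25 + (55)e^(-0.18) ≈ 70.9°C.


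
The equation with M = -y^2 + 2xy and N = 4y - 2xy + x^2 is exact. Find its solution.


Check exactness: ∂M/∂y = -2y + 2x and ∂N/∂x = -2y + 2x; equal, so the equation is exact.
Integrate M with respect to x (treating y as constant): ∫M dx = -xy^2 + x^2y + h(y).
Differentiate w.r.t. y and set equal to N: the x-dependent terms already match, leaving h'(y) = 4y. Integrate: h(y) = 2y^2.
So F(x,y) = 2y^2 - xy^2 + x^2y.
General solution: 2y^2 - xy^2 + x^2y = C.


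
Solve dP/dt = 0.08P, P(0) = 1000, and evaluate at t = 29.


The ODE dP/dt = 0.08P has solution P(t) = P(0)e^(0.08t).
Substitute P(0) = 1000 and t = 29: P(29) = 1000 e^(2.32) ≈ 10176.


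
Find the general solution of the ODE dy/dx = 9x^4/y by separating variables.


Separate variables: y dy = 9x^4 dx.
Integrate both sides: y²/2 = (9/5)x^5 + C₀.
Multiply by 2: y² = (18/5)x^5 + C.


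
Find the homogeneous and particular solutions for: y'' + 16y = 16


Homogeneous part: r² + 16 = 0 ⇒ r = ±4i, so y_h = C₁cos(4x) + C₂sin(4x).
Try constant y_p = A; plug in: 16A = 16 ⇒ A = 1.
General solution: y = C₁cos(4x) + C₂sin(4x) + 1.


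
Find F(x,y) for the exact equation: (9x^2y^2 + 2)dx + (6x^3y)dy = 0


Check exactness: ∂M/∂y = 18x^2y and ∂N/∂x = 18x^2y; equal, so the equation is exact.
Integrate M with respect to x (treating y as constant): ∫M dx = 3x^3y^2 + 2x + h(y).
Differentiate w.r.t. y and set equal to N: all terms match, so h'(y) = 0 and h is a constant absorbed into C.
General solution: 3x^3y^2 + 2x = C.


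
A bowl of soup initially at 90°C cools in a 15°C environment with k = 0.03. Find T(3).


Newton's law: dT/dt = -k(T - T_a) has solution T(t) = T_a + (T₀ - T_a)e^(-kt).
Plug in T_a = 15, T₀ = 90, k = 0.03, t = 3: T(3) = 15 + (75)e^(-0.09) ≈ 83.5°C.


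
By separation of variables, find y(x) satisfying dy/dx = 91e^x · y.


Separate variables: dy/y = 91e^x dx.
Integrate: ln|y| = 91e^x + C₀.
Exponentiate: y = Ce^(91e^x).


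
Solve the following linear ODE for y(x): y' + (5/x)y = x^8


P(x) = 5/x ⇒ μ = x^5.
(x^5 y)' = x^5·x^8 = x^13.
Integrate: x^5 y = x^14/(14) + C.
Solve for y: y = (1/14)x^9 + C/x^5.


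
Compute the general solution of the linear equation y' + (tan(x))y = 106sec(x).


P(x) = tan(x) ⇒ μ = e^(∫tan(x)dx) = sec(x).
(sec(x) y)' = 106sec²(x) ⇒ sec(x) y = 106tan(x) + C.
Multiply by cos(x): y = 106sin(x) + C·cos(x).


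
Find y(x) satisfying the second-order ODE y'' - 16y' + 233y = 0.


Characteristic equation: r² - 16r + 233 = 0.
Discriminant is negative; roots r = 8 ± 13i (complex conjugate pair).
General solution uses e^(α x)(C₁ cos(β x) + C₂ sin(β x)): y = e^(8x)(C₁cos(13x) + C₂sin(13x)).


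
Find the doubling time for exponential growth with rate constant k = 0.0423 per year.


Exponential growth: P(t) = P₀ e^(0.0423t). Set P(t)/P₀ = 2: e^(0.0423t) = 2.
Solve: t = ln(2)/0.0423 ≈ 16.39 years.


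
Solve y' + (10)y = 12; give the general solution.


P(x) = 10, Q(x) = 12; integrating factor μ = e^(10x).
(μ y)' = 12e^(10x) ⇒ μ y = (6/5)e^(10x) + C.
Divide by μ: y = 6/5 + Ce^(-10x).


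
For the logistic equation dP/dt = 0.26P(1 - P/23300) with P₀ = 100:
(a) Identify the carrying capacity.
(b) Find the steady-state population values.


Logistic ODE dP/dt = 0.26P(1 - P/23300) has equilibria where dP/dt = 0, i.e. P = 0 or P = 23300.
The coefficient (1 - P/K) = 0 when P = K, identifying K = 23300 as the carrying capacity.
(a) K = 23300; (b) equilibria P = 0 and P = 23300.


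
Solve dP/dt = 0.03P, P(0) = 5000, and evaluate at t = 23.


The ODE dP/dt = 0.03P has solution P(t) = P(0)e^(0.03t).
Substitute P(0) = 5000 and t = 23: P(23) = 5000 e^(0.69) ≈ 9969.


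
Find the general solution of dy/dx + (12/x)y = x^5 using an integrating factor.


P(x) = 12/x ⇒ μ = x^12.
(x^12 y)' = x^17 ⇒ x^12 y = x^18/(18) + C.
Solve for y: y = (1/18)x^6 + C/x^12.


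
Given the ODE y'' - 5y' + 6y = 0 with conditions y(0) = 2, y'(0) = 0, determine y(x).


Characteristic roots of r² - 5r + 6 = 0 are 3, 2.
General solution y = c₁ e^(3x) + c₂ e^(2x).
Apply y(0) = 2: c₁ + c₂ = 2. Apply y'(0) = 0: 3 c₁ + 2 c₂ = 0.
Solve: c₁ = -4, c₂ = 6.
Particular solution: y = -4e^(3x) + 6e^(2x).


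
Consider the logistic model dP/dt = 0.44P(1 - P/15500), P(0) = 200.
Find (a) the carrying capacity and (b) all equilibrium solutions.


Logistic ODE dP/dt = 0.44P(1 - P/15500) has equilibria where dP/dt = 0, i.e. P = 0 or P = 15500.
The coefficient (1 - P/K) = 0 when P = K, identifying K = 15500 as the carrying capacity.
(a) K = 15500; (b) equilibria P = 0 and P = 15500.


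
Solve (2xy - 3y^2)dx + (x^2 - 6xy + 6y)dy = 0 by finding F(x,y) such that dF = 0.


Check exactness: ∂M/∂y = 2x - 6y and ∂N/∂x = 2x - 6y; equal, so the equation is exact.
Integrate M with respect to x (treating y as constant): ∫M dx = x^2y - 3xy^2 + h(y).
Differentiate w.r.t. y and set equal to N: the x-dependent terms already match, leaving h'(y) = 6y. Integrate: h(y) = 3y^2.
So F(x,y) = x^2y - 3xy^2 + 3y^2.
General solution: x^2y - 3xy^2 + 3y^2 = C.


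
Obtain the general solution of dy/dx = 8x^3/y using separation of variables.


Separate variables: y dy = 8x^3 dx.
Integrate both sides: y²/2 = 2x^4 + C₀.
Multiply by 2: y² = 4x^4 + C.


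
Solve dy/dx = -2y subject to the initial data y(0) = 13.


General solution of y' = -2y is y = Ce^(-2x).
Apply y(0) = 13: C = 13.
Particular solution: y = 13e^(-2x).


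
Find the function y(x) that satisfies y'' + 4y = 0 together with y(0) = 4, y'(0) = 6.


Characteristic roots of r² + 4 = 0 are ±2i, so y = C₁cos(2x) + C₂sin(2x).
Apply y(0) = 4: C₁ = 4. Differentiate and apply y'(0) = 6: 2·C₂ = 6, so C₂ = 3.
Particular solution: y = 4cos(2x) + 3sin(2x).


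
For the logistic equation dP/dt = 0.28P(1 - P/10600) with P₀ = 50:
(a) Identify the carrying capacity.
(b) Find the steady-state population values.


Logistic ODE dP/dt = 0.28P(1 - P/10600) has equilibria where dP/dt = 0, i.e. P = 0 or P = 10600.
The coefficient (1 - P/K) = 0 when P = K, identifying K = 10600 as the carrying capacity.
(a) K = 10600; (b) equilibria P = 0 and P = 10600.


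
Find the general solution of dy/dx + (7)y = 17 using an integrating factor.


P(x) = 7, Q(x) = 17; integrating factor μ = e^(7x).
(μ y)' = 17e^(7x) ⇒ μ y = (17/7)e^(7x) + C.
Divide by μ: y = 17/7 + Ce^(-7x).


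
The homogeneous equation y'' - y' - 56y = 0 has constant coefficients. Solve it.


Characteristic equation: r² - r - 56 = 0.
Factor: (r - 8)(r + 7) = 0 ⇒ r = 8, -7 (distinct real).
General solution: y = C₁e^(8x) + C₂e^(-7x).


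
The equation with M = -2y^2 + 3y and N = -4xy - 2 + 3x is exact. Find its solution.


Check exactness: ∂M/∂y = -4y + 3 and ∂N/∂x = -4y + 3; equal, so the equation is exact.
Integrate M with respect to x (treating y as constant): ∫M dx = -2xy^2 + 3xy + h(y).
Differentiate w.r.t. y and set equal to N: the x-dependent terms already match, leaving h'(y) = -2. Integrate: h(y) = -2y.
So F(x,y) = -2xy^2 - 2y + 3xy.
General solution: -2xy^2 - 2y + 3xy = C.


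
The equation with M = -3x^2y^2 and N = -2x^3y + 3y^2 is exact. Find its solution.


Check exactness: ∂M/∂y = -6x^2y and ∂N/∂x = -6x^2y; equal, so the equation is exact.
Integrate M with respect to x (treating y as constant): ∫M dx = -x^3y^2 + h(y).
Differentiate w.r.t. y and set equal to N: the x-dependent terms already match, leaving h'(y) = 3y^2. Integrate: h(y) = y^3.
So F(x,y) = -x^3y^2 + y^3.
General solution: -x^3y^2 + y^3 = C.


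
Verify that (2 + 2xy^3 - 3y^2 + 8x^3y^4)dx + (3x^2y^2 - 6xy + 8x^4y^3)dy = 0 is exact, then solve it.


Check exactness: ∂M/∂y = 6xy^2 - 6y + 32x^3y^3 and ∂N/∂x = 6xy^2 - 6y + 32x^3y^3; equal, so the equation is exact.
Integrate M with respect to x (treating y as constant): ∫M dx = 2x + x^2y^3 - 3xy^2 + 2x^4y^4 + h(y).
Differentiate w.r.t. y and set equal to N: all terms match, so h'(y) = 0 and h is a constant absorbed into C.
General solution: 2x + x^2y^3 - 3xy^2 + 2x^4y^4 = C.


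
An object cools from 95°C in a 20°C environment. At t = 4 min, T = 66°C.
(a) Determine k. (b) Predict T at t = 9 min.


Newton's law: T(t) = T_a + (T₀ - T_a)e^(-kt).
(a) Use T(4) = 66: (66 - 20)/(95 - 20) = e^(-k·4), so k = -ln(0.613)/4 ≈ 0.1222.
(b) Apply k to t = 9: T(9) = 20 + (75)e^(-1.100) ≈ 45.0°C.


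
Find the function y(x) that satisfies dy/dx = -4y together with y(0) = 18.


General solution of y' = -4y is y = Ce^(-4x).
Apply y(0) = 18: C = 18.
Particular solution: y = 18e^(-4x).


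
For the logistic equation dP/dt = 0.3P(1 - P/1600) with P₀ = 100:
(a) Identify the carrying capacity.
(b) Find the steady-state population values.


Logistic ODE dP/dt = 0.3P(1 - P/1600) has equilibria where dP/dt = 0, i.e. P = 0 or P = 1600.
The coefficient (1 - P/K) = 0 when P = K, identifying K = 1600 as the carrying capacity.
(a) K = 1600; (b) equilibria P = 0 and P = 1600.


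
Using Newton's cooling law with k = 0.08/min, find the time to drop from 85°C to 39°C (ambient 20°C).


From T(t) = T_a + (T₀ - T_a)e^(-kt), set T(t) = 39:
(39 - 20) / (85 - 20) = e^(-0.08t), so t = -ln(0.292)/0.08 ≈ 15.4 minutes.


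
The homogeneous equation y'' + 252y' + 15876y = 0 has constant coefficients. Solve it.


Characteristic equation: r² + 252r + 15876 = 0, i.e. (r + 126)² = 0.
Repeated root r = -126; include an x factor for the second linearly independent solution.
General solution: y = (C₁ + C₂x)e^(-126x).


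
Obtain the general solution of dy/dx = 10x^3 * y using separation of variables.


Separate variables: dy/y = 10x^3 dx.
Integrate: ln|y| = (5/2)x^4 + C₀.
Exponentiate: y = Ce^((5/2)x^4).


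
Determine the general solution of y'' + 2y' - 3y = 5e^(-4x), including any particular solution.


Characteristic roots of r² + 2r - 3 = 0 are 1, -3.
y_h = C₁e^(x) + C₂e^(-3x).
Forcing exponent -4 is not a characteristic root; try y_p = Ae^(-4x).
Substitute: A·(16 + (2)·-4 + (-3)) = A·5 = 5, so A = 1.
General solution: y = C₁e^(x) + C₂e^(-3x) + e^(-4x).


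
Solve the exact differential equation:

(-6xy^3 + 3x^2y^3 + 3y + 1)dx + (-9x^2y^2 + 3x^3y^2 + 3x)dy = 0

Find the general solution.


Check exactness: ∂M/∂y = -18xy^2 + 9x^2y^2 + 3 and ∂N/∂x = -18xy^2 + 9x^2y^2 + 3; equal, so the equation is exact.
Integrate M with respect to x (treating y as constant): ∫M dx = -3x^2y^3 + x^3y^3 + 3xy + x + h(y).
Differentiate w.r.t. y and set equal to N: all terms match, so h'(y) = 0 and h is a constant absorbed into C.
General solution: -3x^2y^3 + x^3y^3 + 3xy + x = C.


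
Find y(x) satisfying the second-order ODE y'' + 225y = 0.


Characteristic equation: r² + 225 = 0.
Discriminant is negative; roots r = 0 ± 15i (complex conjugate pair).
General solution uses e^(α x)(C₁ cos(β x) + C₂ sin(β x)): y = C₁cos(15x) + C₂sin(15x).


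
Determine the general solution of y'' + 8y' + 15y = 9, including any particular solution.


Characteristic roots of r² + 8r + 15 = 0 are -5, -3.
y_h = C₁e^(-5x) + C₂e^(-3x).
Constant forcing; try y_p = A. Then 15A = 9 ⇒ A = 3/5.
General solution: y = C₁e^(-5x) + C₂e^(-3x) + 3/5.


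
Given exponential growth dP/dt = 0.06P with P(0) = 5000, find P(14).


The ODE dP/dt = 0.06P has solution P(t) = P(0)e^(0.06t).
Substitute P(0) = 5000 and t = 14: P(14) = 5000 e^(0.84) ≈ 11582.


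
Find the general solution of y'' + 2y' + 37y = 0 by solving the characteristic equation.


Characteristic equation: r² + 2r + 37 = 0.
Discriminant is negative; roots r = -1 ± 6i (complex conjugate pair).
General solution uses e^(α x)(C₁ cos(β x) + C₂ sin(β x)): y = e^(-x)(C₁cos(6x) + C₂sin(6x)).


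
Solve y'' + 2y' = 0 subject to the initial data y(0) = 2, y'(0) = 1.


Characteristic roots of r² + 2r = 0 are -2, 0.
General solution y = c₁ e^(-2x) + c₂.
Apply y(0) = 2: c₁ + c₂ = 2. Apply y'(0) = 1: -2 c₁ + 0 c₂ = 1.
Solve: c₁ = -1/2, c₂ = 5/2.
Particular solution: y = -(1/2)e^(-2x) + 5/2.


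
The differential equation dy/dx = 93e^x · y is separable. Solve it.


Separate variables: dy/y = 93e^x dx.
Integrate: ln|y| = 93e^x + C₀.
Exponentiate: y = Ce^(93e^x).


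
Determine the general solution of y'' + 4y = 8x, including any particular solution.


Homogeneous: r² + 4 = 0 ⇒ r = ±2i, y_h = C₁cos(2x) + C₂sin(2x).
Polynomial forcing; try y_p = Ax + B. Then y_p'' + 4 y_p = 4(Ax + B) = 8x, so B = 0 and A = 2.
General solution: y = C₁cos(2x) + C₂sin(2x) + 2x.


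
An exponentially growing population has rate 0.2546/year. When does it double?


Exponential growth: P(t) = P₀ e^(0.2546t). Set P(t)/P₀ = 2: e^(0.2546t) = 2.
Solve: t = ln(2)/0.2546 ≈ 2.72 years.


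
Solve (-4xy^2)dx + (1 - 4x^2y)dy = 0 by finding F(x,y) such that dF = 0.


Check exactness: ∂M/∂y = -8xy and ∂N/∂x = -8xy; equal, so the equation is exact.
Integrate M with respect to x (treating y as constant): ∫M dx = -2x^2y^2 + h(y).
Differentiate w.r.t. y and set equal to N: the x-dependent terms already match, leaving h'(y) = 1. Integrate: h(y) = y.
So F(x,y) = y - 2x^2y^2.
General solution: y - 2x^2y^2 = C.


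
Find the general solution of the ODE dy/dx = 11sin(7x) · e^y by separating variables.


Separate: e^(-y) dy = 11sin(7x) dx.
Integrate: -e^(-y) = -(11/7)cos(7x) + C₀.
Rearrange: e^(-y) = (11/7)cos(7x) + C.


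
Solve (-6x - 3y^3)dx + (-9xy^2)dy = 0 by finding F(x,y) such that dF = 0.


Check exactness: ∂M/∂y = -9y^2 and ∂N/∂x = -9y^2; equal, so the equation is exact.
Integrate M with respect to x (treating y as constant): ∫M dx = -3x^2 - 3xy^3 + h(y).
Differentiate w.r.t. y and set equal to N: all terms match, so h'(y) = 0 and h is a constant absorbed into C.
General solution: -3x^2 - 3xy^3 = C.


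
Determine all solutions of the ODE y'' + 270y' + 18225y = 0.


Characteristic equation: r² + 270r + 18225 = 0, i.e. (r + 135)² = 0.
Repeated root r = -135; include an x factor for the second linearly independent solution.
General solution: y = (C₁ + C₂x)e^(-135x).


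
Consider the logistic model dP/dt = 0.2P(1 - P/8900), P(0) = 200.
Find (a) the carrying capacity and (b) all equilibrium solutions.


Logistic ODE dP/dt = 0.2P(1 - P/8900) has equilibria where dP/dt = 0, i.e. P = 0 or P = 8900.
The coefficient (1 - P/K) = 0 when P = K, identifying K = 8900 as the carrying capacity.
(a) K = 8900; (b) equilibria P = 0 and P = 8900.


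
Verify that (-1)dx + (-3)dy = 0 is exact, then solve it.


Check exactness: ∂M/∂y = 0 and ∂N/∂x = 0; equal, so the equation is exact.
Integrate M with respect to x (treating y as constant): ∫M dx = -x + h(y).
Differentiate w.r.t. y and set equal to N: the x-dependent terms already match, leaving h'(y) = -3. Integrate: h(y) = -3y.
So F(x,y) = -x - 3y.
General solution: -x - 3y = C.


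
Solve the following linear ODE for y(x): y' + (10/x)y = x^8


P(x) = 10/x ⇒ μ = x^10.
(x^10 y)' = x^18 ⇒ x^10 y = x^19/(19) + C.
Solve for y: y = (1/19)x^9 + C/x^10.


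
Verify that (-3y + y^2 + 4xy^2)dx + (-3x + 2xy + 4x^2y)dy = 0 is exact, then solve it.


Check exactness: ∂M/∂y = -3 + 2y + 8xy and ∂N/∂x = -3 + 2y + 8xy; equal, so the equation is exact.
Integrate M with respect to x (treating y as constant): ∫M dx = -3xy + xy^2 + 2x^2y^2 + h(y).
Differentiate w.r.t. y and set equal to N: all terms match, so h'(y) = 0 and h is a constant absorbed into C.
General solution: -3xy + xy^2 + 2x^2y^2 = C.


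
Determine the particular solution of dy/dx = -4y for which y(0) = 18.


General solution of y' = -4y is y = Ce^(-4x).
Apply y(0) = 18: C = 18.
Particular solution: y = 18e^(-4x).


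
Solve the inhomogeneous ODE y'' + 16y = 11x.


Homogeneous: r² + 16 = 0 ⇒ r = ±4i, y_h = C₁cos(4x) + C₂sin(4x).
Polynomial forcing; try y_p = Ax + B. Then y_p'' + 16 y_p = 16(Ax + B) = 11x, so B = 0 and A = 11/16.
General solution: y = C₁cos(4x) + C₂sin(4x) + (11/16)x.


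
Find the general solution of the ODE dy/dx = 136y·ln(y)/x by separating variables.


Separate: dy/[y ln(y)] = 136 dx/x.
Substitute u = ln(y): du/u = 136 dx/x.
Integrate: ln|ln(y)| = 136ln|x| + C₀, hence ln(y) = C·x^136.


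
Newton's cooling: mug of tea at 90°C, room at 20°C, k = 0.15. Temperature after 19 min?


Newton's law: dT/dt = -k(T - T_a) has solution T(t) = T_a + (T₀ - T_a)e^(-kt).
Plug in T_a = 20, T₀ = 90, k = 0.15, t = 19: T(19) = 20 + (70)e^(-2.85) ≈ 24.0°C.


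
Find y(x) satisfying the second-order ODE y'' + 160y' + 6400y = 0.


Characteristic equation: r² + 160r + 6400 = 0, i.e. (r + 80)² = 0.
Repeated root r = -80; include an x factor for the second linearly independent solution.
General solution: y = (C₁ + C₂x)e^(-80x).


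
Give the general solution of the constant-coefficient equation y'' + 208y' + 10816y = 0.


Characteristic equation: r² + 208r + 10816 = 0, i.e. (r + 104)² = 0.
Repeated root r = -104; include an x factor for the second linearly independent solution.
General solution: y = (C₁ + C₂x)e^(-104x).


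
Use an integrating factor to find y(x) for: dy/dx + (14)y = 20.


P(x) = 14, Q(x) = 20; integrating factor μ = e^(14x).
(μ y)' = 20e^(14x) ⇒ μ y = (10/7)e^(14x) + C.
Divide by μ: y = 10/7 + Ce^(-14x).


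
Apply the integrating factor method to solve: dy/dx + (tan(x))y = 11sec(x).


P(x) = tan(x) ⇒ μ = e^(∫tan(x)dx) = sec(x).
(sec(x) y)' = 11sec²(x) ⇒ sec(x) y = 11tan(x) + C.
Multiply by cos(x): y = 11sin(x) + C·cos(x).


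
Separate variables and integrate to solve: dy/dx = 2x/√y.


Separate: √y dy = 2x dx.
Integrate: (2/3)y^(3/2) = x² + C.


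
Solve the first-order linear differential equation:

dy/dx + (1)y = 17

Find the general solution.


P(x) = 1, Q(x) = 17; integrating factor μ = e^(x).
(μ y)' = 17e^(x) ⇒ μ y = 17e^(x) + C.
Divide by μ: y = 17 + Ce^(-x).


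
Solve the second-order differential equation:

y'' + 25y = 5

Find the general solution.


Homogeneous part: r² + 25 = 0 ⇒ r = ±5i, so y_h = C₁cos(5x) + C₂sin(5x).
Try constant y_p = A; plug in: 25A = 5 ⇒ A = 1/5.
General solution: y = C₁cos(5x) + C₂sin(5x) + 1/5.


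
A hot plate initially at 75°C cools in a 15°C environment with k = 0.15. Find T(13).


Newton's law: dT/dt = -k(T - T_a) has solution T(t) = T_a + (T₀ - T_a)e^(-kt).
Plug in T_a = 15, T₀ = 75, k = 0.15, t = 13: T(13) = 15 + (60)e^(-1.95) ≈ 23.5°C.


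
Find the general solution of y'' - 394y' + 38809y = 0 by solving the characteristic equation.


Characteristic equation: r² - 394r + 38809 = 0, i.e. (r - 197)² = 0.
Repeated root r = 197; include an x factor for the second linearly independent solution.
General solution: y = (C₁ + C₂x)e^(197x).


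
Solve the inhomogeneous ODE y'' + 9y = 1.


Homogeneous part: r² + 9 = 0 ⇒ r = ±3i, so y_h = C₁cos(3x) + C₂sin(3x).
Try constant y_p = A; plug in: 9A = 1 ⇒ A = 1/9.
General solution: y = C₁cos(3x) + C₂sin(3x) + 1/9.


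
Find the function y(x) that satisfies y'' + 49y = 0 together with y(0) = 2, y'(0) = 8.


Characteristic roots of r² + 49 = 0 are ±7i, so y = C₁cos(7x) + C₂sin(7x).
Apply y(0) = 2: C₁ = 2. Differentiate and apply y'(0) = 8: 7·C₂ = 8, so C₂ = 8/7.
Particular solution: y = 2cos(7x) + (8/7)sin(7x).


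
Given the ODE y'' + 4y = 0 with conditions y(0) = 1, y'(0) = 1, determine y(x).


Characteristic roots of r² + 4 = 0 are ±2i, so y = C₁cos(2x) + C₂sin(2x).
Apply y(0) = 1: C₁ = 1. Differentiate and apply y'(0) = 1: 2·C₂ = 1, so C₂ = 1/2.
Particular solution: y = cos(2x) + (1/2)sin(2x).


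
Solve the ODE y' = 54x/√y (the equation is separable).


Separate: √y dy = 54x dx.
Integrate: (2/3)y^(3/2) = 27x² + C.


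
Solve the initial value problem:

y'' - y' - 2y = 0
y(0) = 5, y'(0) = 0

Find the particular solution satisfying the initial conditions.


Characteristic roots of r² - r - 2 = 0 are -1, 2.
General solution y = c₁ e^(-x) + c₂ e^(2x).
Apply y(0) = 5: c₁ + c₂ = 5. Apply y'(0) = 0: -1 c₁ + 2 c₂ = 0.
Solve: c₁ = 10/3, c₂ = 5/3.
Particular solution: y = (10/3)e^(-x) + (5/3)e^(2x).


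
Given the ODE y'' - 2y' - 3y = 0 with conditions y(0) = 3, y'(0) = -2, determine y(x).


Characteristic roots of r² - 2r - 3 = 0 are -1, 3.
General solution y = c₁ e^(-x) + c₂ e^(3x).
Apply y(0) = 3: c₁ + c₂ = 3. Apply y'(0) = -2: -1 c₁ + 3 c₂ = -2.
Solve: c₁ = 11/4, c₂ = 1/4.
Particular solution: y = (11/4)e^(-x) + (1/4)e^(3x).


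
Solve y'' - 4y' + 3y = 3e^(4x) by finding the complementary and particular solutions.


Characteristic roots of r² - 4r + 3 = 0 are 1, 3.
y_h = C₁e^(x) + C₂e^(3x).
Forcing exponent 4 is not a characteristic root; try y_p = Ae^(4x).
Substitute: A·(16 + (-4)·4 + (3)) = A·3 = 3, so A = 1.
General solution: y = C₁e^(x) + C₂e^(3x) + e^(4x).


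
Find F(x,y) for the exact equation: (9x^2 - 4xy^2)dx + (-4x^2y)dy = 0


Check exactness: ∂M/∂y = -8xy and ∂N/∂x = -8xy; equal, so the equation is exact.
Integrate M with respect to x (treating y as constant): ∫M dx = 3x^3 - 2x^2y^2 + h(y).
Differentiate w.r.t. y and set equal to N: all terms match, so h'(y) = 0 and h is a constant absorbed into C.
General solution: 3x^3 - 2x^2y^2 = C.


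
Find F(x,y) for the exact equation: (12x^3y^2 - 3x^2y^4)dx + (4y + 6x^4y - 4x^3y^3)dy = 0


Check exactness: ∂M/∂y = 24x^3y - 12x^2y^3 and ∂N/∂x = 24x^3y - 12x^2y^3; equal, so the equation is exact.
Integrate M with respect to x (treating y as constant): ∫M dx = 3x^4y^2 - x^3y^4 + h(y).
Differentiate w.r.t. y and set equal to N: the x-dependent terms already match, leaving h'(y) = 4y. Integrate: h(y) = 2y^2.
So F(x,y) = 2y^2 + 3x^4y^2 - x^3y^4.
General solution: 2y^2 + 3x^4y^2 - x^3y^4 = C.


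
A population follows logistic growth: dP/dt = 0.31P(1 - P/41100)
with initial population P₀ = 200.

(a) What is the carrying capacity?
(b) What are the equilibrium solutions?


Logistic ODE dP/dt = 0.31P(1 - P/41100) has equilibria where dP/dt = 0, i.e. P = 0 or P = 41100.
The coefficient (1 - P/K) = 0 when P = K, identifying K = 41100 as the carrying capacity.
(a) K = 41100; (b) equilibria P = 0 and P = 41100.


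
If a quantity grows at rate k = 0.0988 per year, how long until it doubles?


Exponential growth: P(t) = P₀ e^(0.0988t). Set P(t)/P₀ = 2: e^(0.0988t) = 2.
Solve: t = ln(2)/0.0988 ≈ 7.02 years.


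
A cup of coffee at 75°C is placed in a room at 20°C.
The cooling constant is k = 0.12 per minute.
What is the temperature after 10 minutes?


Newton's law: dT/dt = -k(T - T_a) has solution T(t) = T_a + (T₀ - T_a)e^(-kt).
Plug in T_a = 20, T₀ = 75, k = 0.12, t = 10: T(10) = 20 + (55)e^(-1.20) ≈ 36.6°C.


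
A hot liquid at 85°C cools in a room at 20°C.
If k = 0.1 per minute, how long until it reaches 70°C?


From T(t) = T_a + (T₀ - T_a)e^(-kt), set T(t) = 70:
(70 - 20) / (85 - 20) = e^(-0.1t), so t = -ln(0.769)/0.1 ≈ 2.6 minutes.


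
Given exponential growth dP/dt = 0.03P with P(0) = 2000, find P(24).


The ODE dP/dt = 0.03P has solution P(t) = P(0)e^(0.03t).
Substitute P(0) = 2000 and t = 24: P(24) = 2000 e^(0.72) ≈ 4109.


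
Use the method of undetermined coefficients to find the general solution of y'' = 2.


Characteristic polynomial (r - 0)² = 0; repeated root r = 0.
y_h = (C₁ + C₂x). Forcing matches the repeated root (resonance), so try y_p = Ax².
Substitute and solve for A: 2A = 2, so A = 1.
General solution: y = C₁ + C₂x + x².


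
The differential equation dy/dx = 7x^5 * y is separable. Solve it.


Separate variables: dy/y = 7x^5 dx.
Integrate: ln|y| = (7/6)x^6 + C₀.
Exponentiate: y = Ce^((7/6)x^6).


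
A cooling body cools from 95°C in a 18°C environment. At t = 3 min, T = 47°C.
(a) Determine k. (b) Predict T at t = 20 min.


Newton's law: T(t) = T_a + (T₀ - T_a)e^(-kt).
(a) Use T(3) = 47: (47 - 18)/(95 - 18) = e^(-k·3), so k = -ln(0.377)/3 ≈ 0.3255.
(b) Apply k to t = 20: T(20) = 18 + (77)e^(-6.510) ≈ 18.1°C.


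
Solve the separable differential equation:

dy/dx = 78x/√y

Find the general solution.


Separate: √y dy = 78x dx.
Integrate: (2/3)y^(3/2) = 39x² + C.


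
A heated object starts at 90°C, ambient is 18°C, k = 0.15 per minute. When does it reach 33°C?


From T(t) = T_a + (T₀ - T_a)e^(-kt), set T(t) = 33:
(33 - 18) / (90 - 18) = e^(-0.15t), so t = -ln(0.208)/0.15 ≈ 10.5 minutes.


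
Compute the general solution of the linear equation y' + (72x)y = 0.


P(x) = 72x ⇒ μ = e^(36x²).
Q(x) = 0 so μ y is constant: y = Ce^(-36x²).


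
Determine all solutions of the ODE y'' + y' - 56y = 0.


Characteristic equation: r² + r - 56 = 0.
Factor: (r + 8)(r - 7) = 0 ⇒ r = -8, 7 (distinct real).
General solution: y = C₁e^(-8x) + C₂e^(7x).


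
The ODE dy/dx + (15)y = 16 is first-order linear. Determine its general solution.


P(x) = 15, Q(x) = 16; integrating factor μ = e^(15x).
(μ y)' = 16e^(15x) ⇒ μ y = (16/15)e^(15x) + C.
Divide by μ: y = 16/15 + Ce^(-15x).


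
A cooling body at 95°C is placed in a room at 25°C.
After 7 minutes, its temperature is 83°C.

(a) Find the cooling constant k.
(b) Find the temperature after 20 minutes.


Newton's law: T(t) = T_a + (T₀ - T_a)e^(-kt).
(a) Use T(7) = 83: (83 - 25)/(95 - 25) = e^(-k·7), so k = -ln(0.829)/7 ≈ 0.0269.
(b) Apply k to t = 20: T(20) = 25 + (70)e^(-0.537) ≈ 65.9°C.


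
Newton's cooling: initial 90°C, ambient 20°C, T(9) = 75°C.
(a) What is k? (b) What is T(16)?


Newton's law: T(t) = T_a + (T₀ - T_a)e^(-kt).
(a) Use T(9) = 75: (75 - 20)/(90 - 20) = e^(-k·9), so k = -ln(0.786)/9 ≈ 0.0268.
(b) Apply k to t = 16: T(16) = 20 + (70)e^(-0.429) ≈ 65.6°C.


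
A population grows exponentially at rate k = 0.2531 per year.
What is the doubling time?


Exponential growth: P(t) = P₀ e^(0.2531t). Set P(t)/P₀ = 2: e^(0.2531t) = 2.
Solve: t = ln(2)/0.2531 ≈ 2.74 years.


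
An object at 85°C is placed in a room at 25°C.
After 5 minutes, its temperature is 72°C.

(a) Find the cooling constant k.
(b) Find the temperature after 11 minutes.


Newton's law: T(t) = T_a + (T₀ - T_a)e^(-kt).
(a) Use T(5) = 72: (72 - 25)/(85 - 25) = e^(-k·5), so k = -ln(0.783)/5 ≈ 0.0488.
(b) Apply k to t = 11: T(11) = 25 + (60)e^(-0.537) ≈ 60.1°C.


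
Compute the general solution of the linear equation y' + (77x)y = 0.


P(x) = 77x ⇒ μ = e^((77/2)x²).
Q(x) = 0 so μ y is constant: y = Ce^(-(77/2)x²).


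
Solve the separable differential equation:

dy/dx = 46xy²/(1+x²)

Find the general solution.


Separate: dy/y² = 46x/(1+x²) dx.
Integrate LHS: ∫ dy/y² = -1/y.
Integrate RHS via u = 1+x²: 23ln(1+x²) + C.
Result: -1/y = 23ln(1+x²) + C.


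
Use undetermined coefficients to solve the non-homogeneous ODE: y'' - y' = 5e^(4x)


Characteristic roots of r² - r = 0 are 0, 1.
y_h = C₁ + C₂e^(x).
Forcing exponent 4 is not a characteristic root; try y_p = Ae^(4x).
Substitute: A·(16 + (-1)·4 + (0)) = A·12 = 5, so A = 5/12.
General solution: y = C₁ + C₂e^(x) + (5/12)e^(4x).


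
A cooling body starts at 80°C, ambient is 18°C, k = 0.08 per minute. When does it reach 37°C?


From T(t) = T_a + (T₀ - T_a)e^(-kt), set T(t) = 37:
(37 - 18) / (80 - 18) = e^(-0.08t), so t = -ln(0.306)/0.08 ≈ 14.8 minutes.


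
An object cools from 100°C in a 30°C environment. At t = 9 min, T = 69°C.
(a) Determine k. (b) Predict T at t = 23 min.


Newton's law: T(t) = T_a + (T₀ - T_a)e^(-kt).
(a) Use T(9) = 69: (69 - 30)/(100 - 30) = e^(-k·9), so k = -ln(0.557)/9 ≈ 0.0650.
(b) Apply k to t = 23: T(23) = 30 + (70)e^(-1.495) ≈ 45.7°C.


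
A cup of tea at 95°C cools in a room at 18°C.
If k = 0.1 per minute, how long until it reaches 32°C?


From T(t) = T_a + (T₀ - T_a)e^(-kt), set T(t) = 32:
(32 - 18) / (95 - 18) = e^(-0.1t), so t = -ln(0.182)/0.1 ≈ 17.0 minutes.


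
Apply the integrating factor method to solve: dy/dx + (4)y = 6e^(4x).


P(x) = 4 ⇒ μ = e^(4x).
(μ y)' = 6e^(8x) ⇒ μ y = (6/8)e^(8x) + C.
Divide by μ: y = (3/4)e^(4x) + Ce^(-4x).


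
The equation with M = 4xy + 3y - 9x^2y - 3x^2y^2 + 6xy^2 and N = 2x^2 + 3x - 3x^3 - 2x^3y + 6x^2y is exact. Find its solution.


Check exactness: ∂M/∂y = 4x + 3 - 9x^2 - 6x^2y + 12xy and ∂N/∂x = 4x + 3 - 9x^2 - 6x^2y + 12xy; equal, so the equation is exact.
Integrate M with respect to x (treating y as constant): ∫M dx = 2x^2y + 3xy - 3x^3y - x^3y^2 + 3x^2y^2 + h(y).
Differentiate w.r.t. y and set equal to N: all terms match, so h'(y) = 0 and h is a constant absorbed into C.
General solution: 2x^2y + 3xy - 3x^3y - x^3y^2 + 3x^2y^2 = C.


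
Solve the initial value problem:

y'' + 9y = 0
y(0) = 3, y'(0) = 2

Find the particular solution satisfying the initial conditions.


Characteristic roots of r² + 9 = 0 are ±3i, so y = C₁cos(3x) + C₂sin(3x).
Apply y(0) = 3: C₁ = 3. Differentiate and apply y'(0) = 2: 3·C₂ = 2, so C₂ = 2/3.
Particular solution: y = 3cos(3x) + (2/3)sin(3x).


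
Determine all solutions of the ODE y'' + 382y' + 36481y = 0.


Characteristic equation: r² + 382r + 36481 = 0, i.e. (r + 191)² = 0.
Repeated root r = -191; include an x factor for the second linearly independent solution.
General solution: y = (C₁ + C₂x)e^(-191x).


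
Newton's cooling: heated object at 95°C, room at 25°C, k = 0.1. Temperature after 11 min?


Newton's law: dT/dt = -k(T - T_a) has solution T(t) = T_a + (T₀ - T_a)e^(-kt).
Plug in T_a = 25, T₀ = 95, k = 0.1, t = 11: T(11) = 25 + (70)e^(-1.10) ≈ 48.3°C.


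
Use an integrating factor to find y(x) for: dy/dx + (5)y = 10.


P(x) = 5, Q(x) = 10; integrating factor μ = e^(5x).
(μ y)' = 10e^(5x) ⇒ μ y = 2e^(5x) + C.
Divide by μ: y = 2 + Ce^(-5x).


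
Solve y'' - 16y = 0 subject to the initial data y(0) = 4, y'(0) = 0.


Characteristic roots of r² - 16 = 0 are -4, 4.
General solution y = c₁ e^(-4x) + c₂ e^(4x).
Apply y(0) = 4: c₁ + c₂ = 4. Apply y'(0) = 0: -4 c₁ + 4 c₂ = 0.
Solve: c₁ = 2, c₂ = 2.
Particular solution: y = 2e^(-4x) + 2e^(4x).


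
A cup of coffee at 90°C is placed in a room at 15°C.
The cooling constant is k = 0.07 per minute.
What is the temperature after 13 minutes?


Newton's law: dT/dt = -k(T - T_a) has solution T(t) = T_a + (T₀ - T_a)e^(-kt).
Plug in T_a = 15, T₀ = 90, k = 0.07, t = 13: T(13) = 15 + (75)e^(-0.91) ≈ 45.2°C.


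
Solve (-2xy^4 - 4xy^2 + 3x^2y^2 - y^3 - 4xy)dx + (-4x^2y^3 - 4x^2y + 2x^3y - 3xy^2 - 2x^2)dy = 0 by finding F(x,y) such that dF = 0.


Check exactness: ∂M/∂y = -8xy^3 - 8xy + 6x^2y - 3y^2 - 4x and ∂N/∂x = -8xy^3 - 8xy + 6x^2y - 3y^2 - 4x; equal, so the equation is exact.
Integrate M with respect to x (treating y as constant): ∫M dx = -x^2y^4 - 2x^2y^2 + x^3y^2 - xy^3 - 2x^2y + h(y).
Differentiate w.r.t. y and set equal to N: all terms match, so h'(y) = 0 and h is a constant absorbed into C.
General solution: -x^2y^4 - 2x^2y^2 + x^3y^2 - xy^3 - 2x^2y = C.


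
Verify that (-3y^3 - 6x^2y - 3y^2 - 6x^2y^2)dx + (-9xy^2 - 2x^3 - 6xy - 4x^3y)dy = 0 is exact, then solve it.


Check exactness: ∂M/∂y = -9y^2 - 6x^2 - 6y - 12x^2y and ∂N/∂x = -9y^2 - 6x^2 - 6y - 12x^2y; equal, so the equation is exact.
Integrate M with respect to x (treating y as constant): ∫M dx = -3xy^3 - 2x^3y - 3xy^2 - 2x^3y^2 + h(y).
Differentiate w.r.t. y and set equal to N: all terms match, so h'(y) = 0 and h is a constant absorbed into C.
General solution: -3xy^3 - 2x^3y - 3xy^2 - 2x^3y^2 = C.


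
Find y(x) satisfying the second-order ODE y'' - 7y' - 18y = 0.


Characteristic equation: r² - 7r - 18 = 0.
Factor: (r + 2)(r - 9) = 0 ⇒ r = -2, 9 (distinct real).
General solution: y = C₁e^(-2x) + C₂e^(9x).
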